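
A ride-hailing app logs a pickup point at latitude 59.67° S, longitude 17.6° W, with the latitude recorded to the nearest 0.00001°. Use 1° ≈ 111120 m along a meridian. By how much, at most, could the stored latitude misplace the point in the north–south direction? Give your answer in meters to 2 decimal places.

Rounding to 5 decimal places leaves the latitude within ±5e-06° of the true value.
North–south distance: 5e-06° × 111120 m/° = 0.5556 m.

0.56 meters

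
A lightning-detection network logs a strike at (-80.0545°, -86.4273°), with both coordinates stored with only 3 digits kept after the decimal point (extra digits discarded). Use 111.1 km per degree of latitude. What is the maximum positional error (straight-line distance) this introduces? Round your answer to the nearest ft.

370 ft

Truncating at 3 decimal places can drop up to a full unit in the last place, so each coordinate may be off by as much as 0.001°.
North–south component: 0.001° × 111100 = 111.1 m.
E–W at 80.0545°: 0.001° × 111100 × cos 80.0545° = 0.001 × 111100 × 0.1727 ≈ 19.1882 m.
Worst case both components are at the extreme and orthogonal: √(111.1² + 19.1882²) ≈ 112.745 m.
Converting: 112.745 m × 3.2808 ft/m ≈ 369.9 ft.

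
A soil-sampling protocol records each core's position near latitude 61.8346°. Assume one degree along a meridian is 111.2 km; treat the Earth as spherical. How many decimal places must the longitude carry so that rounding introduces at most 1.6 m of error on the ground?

At 61.8346° one degree of longitude covers 111200 × cos 61.8346° ≈ 111200 × 0.4720 ≈ 52488.5 m.
Rounding to N decimal places gives at most 0.5 × 10⁻ᴺ degrees of error, i.e. 0.5 × 10⁻ᴺ × 52488.5 m.
Setting 26244.2 × 10⁻ᴺ ≤ 1.6 gives 10ᴺ ≥ 1.64e+04, i.e. N ≥ 4.21.
N = 4 would give 2.62 m (too coarse); N = 5 gives 0.262 m ≤ 1.6 m.

5 decimal places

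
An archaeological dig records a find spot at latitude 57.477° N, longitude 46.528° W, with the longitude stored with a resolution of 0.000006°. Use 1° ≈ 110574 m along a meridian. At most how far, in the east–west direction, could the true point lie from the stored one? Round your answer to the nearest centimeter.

With a 0.000006° grid the true value lies within half a step, ±0.000006°/2 = ±3e-06°, of the stored one.
Parallels shrink by cos φ, so at 57.477° a degree of longitude is 110574 × 0.5376 ≈ 59448.8 m.
So at most 3e-06° × 59448.8 ≈ 0.178346 m east–west.
That is 0.178346 m = 17.835 cm.

18 centimeters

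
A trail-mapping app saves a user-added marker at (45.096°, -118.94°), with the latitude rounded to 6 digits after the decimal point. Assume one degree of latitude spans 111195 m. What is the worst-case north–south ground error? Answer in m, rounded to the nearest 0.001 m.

0.056 m

Rounding to 6 decimal places leaves the latitude within ±5e-07° of the true value.
North–south distance: 5e-07° × 111195 m/° = 0.0555975 m.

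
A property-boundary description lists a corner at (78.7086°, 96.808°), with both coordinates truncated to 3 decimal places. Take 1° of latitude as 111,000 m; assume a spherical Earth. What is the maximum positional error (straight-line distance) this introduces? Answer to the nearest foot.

371 feet

Truncating at 3 decimal places can drop up to a full unit in the last place, so each coordinate may be off by as much as 0.001°.
N–S: 0.001° × 111000 m/° = 111 m.
East–west component at 78.7086°: 0.001° × 111000 × cos 78.7086° ≈ 0.001 × 21733.7 ≈ 21.7337 m.
Combining orthogonally: (111² + 21.7337²)^½ ≈ 113.108 m.
In feet: 113.108 m ÷ 0.3048 ≈ 371.09 ft.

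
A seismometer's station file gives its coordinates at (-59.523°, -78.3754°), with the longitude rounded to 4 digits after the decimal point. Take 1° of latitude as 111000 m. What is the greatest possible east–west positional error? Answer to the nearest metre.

Rounding to 4 decimal places leaves the longitude within ±5e-05° of the true value.
One degree of longitude at 59.523° is 111000 × cos 59.523° ≈ 111000 × 0.5072 = 56298.4 m.
So at most 5e-05° × 56298.4 ≈ 2.81492 m east–west.

3 metres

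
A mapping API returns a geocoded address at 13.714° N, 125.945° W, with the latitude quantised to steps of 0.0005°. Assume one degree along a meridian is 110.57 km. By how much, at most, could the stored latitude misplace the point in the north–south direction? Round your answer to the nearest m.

With a 0.0005° grid the true value lies within half a step, ±0.0005°/2 = ±0.00025°, of the stored one.
Along the meridian that is 0.00025° × 110570 m/° = 27.6425 m.

28 m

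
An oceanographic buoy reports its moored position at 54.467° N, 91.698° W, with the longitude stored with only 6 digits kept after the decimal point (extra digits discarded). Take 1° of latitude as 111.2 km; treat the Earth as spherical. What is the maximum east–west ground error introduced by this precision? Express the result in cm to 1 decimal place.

Truncating at 6 decimal places can drop up to a full unit in the last place, so the longitude may be off by as much as 1e-06°.
Parallels shrink by cos φ, so at 54.467° a degree of longitude is 111200 × 0.5812 ≈ 64626.3 m.
East–west error: 1e-06° × 64626.3 m/° ≈ 0.0646263 m.
That is 0.0646263 m = 6.4626 cm.

6.5 cm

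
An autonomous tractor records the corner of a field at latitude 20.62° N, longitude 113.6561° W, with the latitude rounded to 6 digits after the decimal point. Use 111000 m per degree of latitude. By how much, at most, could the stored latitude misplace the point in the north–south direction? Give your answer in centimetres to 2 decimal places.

Rounding to 6 decimal places leaves the latitude within ±5e-07° of the true value.
North–south distance: 5e-07° × 111000 m/° = 0.0555 m.
That is 0.0555 m = 5.55 cm.

5.55 centimetres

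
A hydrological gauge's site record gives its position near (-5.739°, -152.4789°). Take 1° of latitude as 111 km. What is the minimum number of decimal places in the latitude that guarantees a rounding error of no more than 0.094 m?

6

One degree of latitude covers 111000 m.
With N decimal places the half-ulp bound is 0.5·10⁻ᴺ°, or 0.5·10⁻ᴺ × 111000 m on the ground.
Need 0.5 × 111000 × 10⁻ᴺ ≤ 0.094 → 10⁻ᴺ ≤ 1.694e-06, so N ≥ 5.77.
N = 5 would give 0.555 m (too coarse); N = 6 gives 0.0555 m ≤ 0.094 m.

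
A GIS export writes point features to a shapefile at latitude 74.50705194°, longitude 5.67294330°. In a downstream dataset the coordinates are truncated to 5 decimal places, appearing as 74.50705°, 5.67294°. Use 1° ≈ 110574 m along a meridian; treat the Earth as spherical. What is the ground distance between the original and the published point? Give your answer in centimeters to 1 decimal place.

The latitude changed by +0.00000194° and the longitude by +0.00000330°.
North–south shift: 0.00000194 × 110574 = 0.214514 m.
E–W at 74.5071°: 0.00000330° × 110574 × cos 74.5071° = 0.00000330 × 110574 × 0.2671 ≈ 0.0974705 m.
Hypotenuse of the two orthogonal shifts: √(0.214514² + 0.0974705²) = 0.23562 m.
That is 0.23562 m = 23.562 cm.

23.6 centimeters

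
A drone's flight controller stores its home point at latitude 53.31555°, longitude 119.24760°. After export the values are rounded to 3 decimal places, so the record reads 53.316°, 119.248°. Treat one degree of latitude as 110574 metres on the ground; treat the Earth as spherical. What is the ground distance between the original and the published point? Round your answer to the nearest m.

56 m

The latitude changed by -0.00045° and the longitude by -0.00040°.
N–S: -0.00045° × 110574 m/° = -49.7583 m.
E–W at 53.316°: -0.00040° × 110574 × cos 53.316° = -0.00040 × 110574 × 0.5974 ≈ -26.4228 m.
Hypotenuse of the two orthogonal shifts: √(49.7583² + 26.4228²) = 56.3387 m.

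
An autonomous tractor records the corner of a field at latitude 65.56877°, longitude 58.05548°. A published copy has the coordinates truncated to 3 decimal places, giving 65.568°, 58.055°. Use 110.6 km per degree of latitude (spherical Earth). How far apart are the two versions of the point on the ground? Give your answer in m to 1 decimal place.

87.9 m

The latitude changed by +0.00077° and the longitude by +0.00048°.
North–south shift: 0.00077 × 110600 = 85.162 m.
E–W at 65.568°: 0.00048° × 110600 × cos 65.568° = 0.00048 × 110600 × 0.4136 ≈ 21.9579 m.
Hypotenuse of the two orthogonal shifts: √(85.162² + 21.9579²) = 87.9472 m.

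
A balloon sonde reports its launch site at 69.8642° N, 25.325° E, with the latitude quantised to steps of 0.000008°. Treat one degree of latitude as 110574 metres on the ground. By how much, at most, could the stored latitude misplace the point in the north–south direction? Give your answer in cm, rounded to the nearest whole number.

With a 0.000008° grid the true value lies within half a step, ±0.000008°/2 = ±4e-06°, of the stored one.
North–south distance: 4e-06° × 110574 m/° = 0.442296 m.
That is 0.442296 m = 44.23 cm.

44 cm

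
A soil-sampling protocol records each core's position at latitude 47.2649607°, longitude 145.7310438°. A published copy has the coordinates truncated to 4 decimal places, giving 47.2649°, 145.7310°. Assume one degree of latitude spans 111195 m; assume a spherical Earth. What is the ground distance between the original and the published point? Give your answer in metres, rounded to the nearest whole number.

8 metres

Δlat = 47.2649607 − 47.2649 = +0.0000607°; Δlon = 145.7310438 − 145.7310 = +0.0000438°.
N–S: 0.0000607° × 111195 m/° = 6.74954 m.
East–west at this latitude: 0.0000438° × 111195 × cos 47.2649° ≈ 0.0000438 × 75458 = 3.30506 m.
Combined displacement = (6.74954² + 3.30506²)^½ ≈ 7.5153 m.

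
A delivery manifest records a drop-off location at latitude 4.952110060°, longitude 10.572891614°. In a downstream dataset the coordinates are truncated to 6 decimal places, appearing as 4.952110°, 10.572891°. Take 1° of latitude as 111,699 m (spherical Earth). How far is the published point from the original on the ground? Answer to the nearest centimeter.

7 centimeters

Δlat = 4.952110060 − 4.952110 = +0.000000060°; Δlon = 10.572891614 − 10.572891 = +0.000000614°.
North–south shift: 0.000000060 × 111699 = 0.00670194 m.
E–W at 4.95211°: 0.000000614° × 111699 × cos 4.95211° = 0.000000614 × 111699 × 0.9963 ≈ 0.0683272 m.
Combined displacement = (0.00670194² + 0.0683272²)^½ ≈ 0.0686551 m.
That is 0.0686551 m = 6.8655 cm.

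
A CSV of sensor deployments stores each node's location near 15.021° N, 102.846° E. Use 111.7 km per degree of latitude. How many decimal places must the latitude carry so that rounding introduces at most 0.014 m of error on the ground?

7 decimal places

One degree of latitude covers 111700 m.
Rounding to N decimal places gives at most 0.5 × 10⁻ᴺ degrees of error, i.e. 0.5 × 10⁻ᴺ × 111700 m.
Setting 55850 × 10⁻ᴺ ≤ 0.014 gives 10ᴺ ≥ 3.989e+06, i.e. N ≥ 6.60.
N = 6 would give 0.0558 m (too coarse); N = 7 gives 0.00558 m ≤ 0.014 m.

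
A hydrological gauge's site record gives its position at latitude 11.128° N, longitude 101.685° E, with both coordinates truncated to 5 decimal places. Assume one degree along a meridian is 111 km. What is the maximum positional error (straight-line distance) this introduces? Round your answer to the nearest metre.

Truncating at 5 decimal places can drop up to a full unit in the last place, so each coordinate may be off by as much as 1e-05°.
Latitude error → 1e-05 × 111000 = 1.11 m along the meridian.
Longitude error → 1e-05 × 111000 × cos 11.128° = 1e-05 × 111000 × 0.9812 ≈ 1.08913 m.
Combining orthogonally: (1.11² + 1.08913²)^½ ≈ 1.55509 m.

2 metres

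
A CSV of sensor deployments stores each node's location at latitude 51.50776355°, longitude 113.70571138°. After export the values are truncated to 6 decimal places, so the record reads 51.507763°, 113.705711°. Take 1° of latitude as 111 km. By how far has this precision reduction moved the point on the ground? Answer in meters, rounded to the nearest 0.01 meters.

0.07 meters

Δlat = 51.50776355 − 51.507763 = +0.00000055°; Δlon = 113.70571138 − 113.705711 = +0.00000038°.
N–S: 0.00000055° × 111000 m/° = 0.06105 m.
E–W at 51.5078°: 0.00000038° × 111000 × cos 51.5078° = 0.00000038 × 111000 × 0.6224 ≈ 0.0262532 m.
Hypotenuse of the two orthogonal shifts: √(0.06105² + 0.0262532²) = 0.0664555 m.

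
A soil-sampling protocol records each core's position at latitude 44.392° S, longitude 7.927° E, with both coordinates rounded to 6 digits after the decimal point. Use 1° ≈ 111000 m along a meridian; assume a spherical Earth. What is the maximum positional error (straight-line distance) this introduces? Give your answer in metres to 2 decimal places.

Rounding to 6 decimal places leaves each coordinate within ±5e-07° of the true value.
North–south component: 5e-07° × 111000 = 0.0555 m.
Longitude error → 5e-07 × 111000 × cos 44.392° = 5e-07 × 111000 × 0.7146 ≈ 0.0396587 m.
Worst case both components are at the extreme and orthogonal: √(0.0555² + 0.0396587²) ≈ 0.0682133 m.

0.07 metres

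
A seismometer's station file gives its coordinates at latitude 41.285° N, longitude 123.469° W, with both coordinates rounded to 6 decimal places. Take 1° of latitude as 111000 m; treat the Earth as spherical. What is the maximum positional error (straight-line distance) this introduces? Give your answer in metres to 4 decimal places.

Rounding to 6 decimal places leaves each coordinate within ±5e-07° of the true value.
North–south component: 5e-07° × 111000 = 0.0555 m.
East–west component at 41.285°: 5e-07° × 111000 × cos 41.285° ≈ 5e-07 × 83409.5 ≈ 0.0417047 m.
The two errors are perpendicular, so the maximum displacement is √(0.0555² + 0.0417047²) ≈ 0.0694229 m.

0.0694 metres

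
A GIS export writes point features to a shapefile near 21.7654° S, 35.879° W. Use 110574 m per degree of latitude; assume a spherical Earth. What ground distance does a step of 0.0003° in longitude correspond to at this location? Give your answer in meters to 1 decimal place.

30.8 meters

One degree of longitude here spans 110574 × cos 21.7654° = 110574 × 0.9287 ≈ 102691 m; 0.0003° of that is 30.8074 m.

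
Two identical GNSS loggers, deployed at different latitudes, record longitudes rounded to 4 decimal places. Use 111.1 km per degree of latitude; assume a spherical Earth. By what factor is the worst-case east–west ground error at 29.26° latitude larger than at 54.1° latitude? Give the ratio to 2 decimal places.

1.49

Rounding to 4 decimal places leaves the longitude within ±5e-05° of the true value.
Error at 29.26° = 5e-05° × 111100 × cos 29.26° ≈ 5.555 × 0.8724 = 4.8462 m.
At 54.1°: 5e-05° × 111100 × cos 54.1° = 5e-05 × 111100 × 0.5864 ≈ 3.2573 m.
The ratio reduces to cos 29.26° / cos 54.1° = 0.8724/0.5864 ≈ 1.4878.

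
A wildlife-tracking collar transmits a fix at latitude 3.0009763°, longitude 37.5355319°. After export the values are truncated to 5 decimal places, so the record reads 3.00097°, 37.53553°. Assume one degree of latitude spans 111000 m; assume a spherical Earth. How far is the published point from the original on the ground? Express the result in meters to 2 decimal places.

The latitude changed by +0.0000063° and the longitude by +0.0000019°.
North–south shift: 0.0000063 × 111000 = 0.6993 m.
E–W at 3.00097°: 0.0000019° × 111000 × cos 3.00097° = 0.0000019 × 111000 × 0.9986 ≈ 0.210611 m.
Combined displacement = (0.6993² + 0.210611²)^½ ≈ 0.730327 m.

0.73 meters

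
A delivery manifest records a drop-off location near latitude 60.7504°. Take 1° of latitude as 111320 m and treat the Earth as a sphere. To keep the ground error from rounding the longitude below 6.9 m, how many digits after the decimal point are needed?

At 60.7504° one degree of longitude covers 111320 × cos 60.7504° ≈ 111320 × 0.4886 ≈ 54392.6 m.
Rounding to N decimal places gives at most 0.5 × 10⁻ᴺ degrees of error, i.e. 0.5 × 10⁻ᴺ × 54392.6 m.
Need 0.5 × 54392.6 × 10⁻ᴺ ≤ 6.9 → 10⁻ᴺ ≤ 2.537e-04, so N ≥ 3.60.
At 3 places the error can reach 27.2 m, but 4 places keeps it to 2.72 m.

4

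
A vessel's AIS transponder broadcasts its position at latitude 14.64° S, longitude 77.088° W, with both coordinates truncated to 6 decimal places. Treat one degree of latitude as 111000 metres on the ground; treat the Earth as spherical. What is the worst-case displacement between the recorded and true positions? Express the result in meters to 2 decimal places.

0.15 meters

Truncating at 6 decimal places can drop up to a full unit in the last place, so each coordinate may be off by as much as 1e-06°.
Latitude error → 1e-06 × 111000 = 0.111 m along the meridian.
E–W at 14.64°: 1e-06° × 111000 × cos 14.64° = 1e-06 × 111000 × 0.9675 ≈ 0.107396 m.
Worst case both components are at the extreme and orthogonal: √(0.111² + 0.107396²) ≈ 0.15445 m.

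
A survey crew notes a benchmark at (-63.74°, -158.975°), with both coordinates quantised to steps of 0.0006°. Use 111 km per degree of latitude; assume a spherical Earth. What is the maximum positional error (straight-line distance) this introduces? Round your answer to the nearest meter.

36 meters

With a 0.0006° grid the true value lies within half a step, ±0.0006°/2 = ±0.0003°, of the stored one.
N–S: 0.0003° × 111000 m/° = 33.3 m.
East–west component at 63.74°: 0.0003° × 111000 × cos 63.74° ≈ 0.0003 × 49111.4 ≈ 14.7334 m.
Combining orthogonally: (33.3² + 14.7334²)^½ ≈ 36.4138 m.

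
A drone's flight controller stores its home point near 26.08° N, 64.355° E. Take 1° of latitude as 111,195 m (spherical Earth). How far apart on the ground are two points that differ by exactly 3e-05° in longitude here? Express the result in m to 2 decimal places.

3.00 m

At 26.08° a degree of longitude is 111195 × cos 26.08° ≈ 99873.2 m, so 3e-05° corresponds to 2.9962 m.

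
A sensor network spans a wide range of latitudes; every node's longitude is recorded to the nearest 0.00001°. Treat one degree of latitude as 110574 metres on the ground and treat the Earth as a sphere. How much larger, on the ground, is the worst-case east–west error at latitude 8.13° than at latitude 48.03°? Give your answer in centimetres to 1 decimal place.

Rounding to 5 decimal places leaves the longitude within ±5e-06° of the true value.
At 8.13°: 5e-06° × 110574 × cos 8.13° = 5e-06 × 110574 × 0.9899 ≈ 0.54731 m.
At 48.03°: 5e-06° × 110574 × cos 48.03° = 5e-06 × 110574 × 0.6687 ≈ 0.36973 m.
Difference: 0.54731 − 0.36973 = 0.17759 m.
That is 0.177586 m = 17.759 cm.

17.8 centimetres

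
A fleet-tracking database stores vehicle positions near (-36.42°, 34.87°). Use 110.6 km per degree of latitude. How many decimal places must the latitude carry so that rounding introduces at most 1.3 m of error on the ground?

5 decimal places

One degree of latitude covers 110600 m.
N decimal places → at most half a unit in the last place, 0.5 × 10⁻ᴺ° = 110600/2 × 10⁻ᴺ m.
Need 0.5 × 110600 × 10⁻ᴺ ≤ 1.3 → 10⁻ᴺ ≤ 2.351e-05, so N ≥ 4.63.
At 4 places the error can reach 5.53 m, but 5 places keeps it to 0.553 m.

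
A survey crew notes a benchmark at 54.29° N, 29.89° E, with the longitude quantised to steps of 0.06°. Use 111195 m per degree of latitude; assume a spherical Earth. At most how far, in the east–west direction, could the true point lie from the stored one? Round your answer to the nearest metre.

1947 metres

With a 0.06° grid the true value lies within half a step, ±0.06°/2 = ±0.03°, of the stored one.
One degree of longitude at 54.29° is 111195 × cos 54.29° ≈ 111195 × 0.5837 = 64902.6 m.
East–west error: 0.03° × 64902.6 m/° ≈ 1947.08 m.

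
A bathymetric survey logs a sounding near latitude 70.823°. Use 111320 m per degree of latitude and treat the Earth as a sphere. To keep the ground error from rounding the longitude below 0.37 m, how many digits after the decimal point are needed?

5 decimal places

At 70.823° one degree of longitude covers 111320 × cos 70.823° ≈ 111320 × 0.3285 ≈ 36567.2 m.
With N decimal places the half-ulp bound is 0.5·10⁻ᴺ°, or 0.5·10⁻ᴺ × 36567.2 m on the ground.
Setting 18283.6 × 10⁻ᴺ ≤ 0.37 gives 10ᴺ ≥ 4.942e+04, i.e. N ≥ 4.69.
At 4 places the error can reach 1.83 m, but 5 places keeps it to 0.183 m.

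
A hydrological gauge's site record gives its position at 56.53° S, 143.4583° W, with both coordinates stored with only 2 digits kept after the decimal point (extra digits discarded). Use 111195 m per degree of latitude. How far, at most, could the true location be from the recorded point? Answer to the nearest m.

1270 m

Truncating at 2 decimal places can drop up to a full unit in the last place, so each coordinate may be off by as much as 0.01°.
N–S: 0.01° × 111195 m/° = 1111.95 m.
East–west component at 56.53°: 0.01° × 111195 × cos 56.53° ≈ 0.01 × 61324.1 ≈ 613.241 m.
Worst case both components are at the extreme and orthogonal: √(1111.95² + 613.241²) ≈ 1269.84 m.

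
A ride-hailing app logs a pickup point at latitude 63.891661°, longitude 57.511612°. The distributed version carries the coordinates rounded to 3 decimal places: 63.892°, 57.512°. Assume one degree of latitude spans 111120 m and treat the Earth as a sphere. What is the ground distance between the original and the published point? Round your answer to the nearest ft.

138 ft

The latitude changed by -0.000339° and the longitude by -0.000388°.
North–south shift: -0.000339 × 111120 = -37.6697 m.
E–W at 63.892°: -0.000388° × 111120 × cos 63.892° = -0.000388 × 111120 × 0.4401 ≈ -18.9732 m.
Distance: √(37.6697² + 18.9732²) ≈ 42.178 m.
Converting: 42.178 m × 3.2808 ft/m ≈ 138.38 ft.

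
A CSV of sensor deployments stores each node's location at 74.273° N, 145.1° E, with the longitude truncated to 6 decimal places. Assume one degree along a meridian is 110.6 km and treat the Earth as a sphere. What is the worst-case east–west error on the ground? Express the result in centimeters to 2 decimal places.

3.00 centimeters

Truncating at 6 decimal places can drop up to a full unit in the last place, so the longitude may be off by as much as 1e-06°.
One degree of longitude at 74.273° is 110600 × cos 74.273° ≈ 110600 × 0.2711 = 29978.6 m.
So at most 1e-06° × 29978.6 ≈ 0.0299786 m east–west.
That is 0.0299786 m = 2.9979 cm.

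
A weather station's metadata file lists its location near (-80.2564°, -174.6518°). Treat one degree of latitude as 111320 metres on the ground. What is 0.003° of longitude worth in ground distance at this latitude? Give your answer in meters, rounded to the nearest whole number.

57 meters

At 80.2564° a degree of longitude is 111320 × cos 80.2564° ≈ 18839.7 m, so 0.003° corresponds to 56.5192 m.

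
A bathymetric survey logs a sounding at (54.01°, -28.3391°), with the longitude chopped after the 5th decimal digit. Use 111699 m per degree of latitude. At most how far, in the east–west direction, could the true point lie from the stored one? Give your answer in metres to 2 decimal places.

Truncating at 5 decimal places can drop up to a full unit in the last place, so the longitude may be off by as much as 1e-05°.
Parallels shrink by cos φ, so at 54.01° a degree of longitude is 111699 × 0.5876 ≈ 65639.3 m.
Maximum E–W displacement: 1e-05 × 65639.3 = 0.656393 m.

0.66 metres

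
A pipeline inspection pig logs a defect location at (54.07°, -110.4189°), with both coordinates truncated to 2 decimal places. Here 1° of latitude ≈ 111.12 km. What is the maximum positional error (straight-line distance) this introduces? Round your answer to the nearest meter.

Truncating at 2 decimal places can drop up to a full unit in the last place, so each coordinate may be off by as much as 0.01°.
North–south component: 0.01° × 111120 = 1111.2 m.
E–W at 54.07°: 0.01° × 111120 × cos 54.07° = 0.01 × 111120 × 0.5868 ≈ 652.048 m.
Combining orthogonally: (1111.2² + 652.048²)^½ ≈ 1288.38 m.

1288 meters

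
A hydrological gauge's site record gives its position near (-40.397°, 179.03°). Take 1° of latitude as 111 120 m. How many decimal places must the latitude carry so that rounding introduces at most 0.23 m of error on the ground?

One degree of latitude covers 111120 m.
With N decimal places the half-ulp bound is 0.5·10⁻ᴺ°, or 0.5·10⁻ᴺ × 111120 m on the ground.
Setting 55560 × 10⁻ᴺ ≤ 0.23 gives 10ᴺ ≥ 2.416e+05, i.e. N ≥ 5.38.
So 6 decimal places suffice (0.0556 m); 5 would allow up to 0.556 m.

6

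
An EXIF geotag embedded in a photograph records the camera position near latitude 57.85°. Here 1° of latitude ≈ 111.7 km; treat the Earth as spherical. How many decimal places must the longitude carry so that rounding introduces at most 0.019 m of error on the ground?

At 57.85° one degree of longitude covers 111700 × cos 57.85° ≈ 111700 × 0.5321 ≈ 59439.8 m.
N decimal places → at most half a unit in the last place, 0.5 × 10⁻ᴺ° = 59439.8/2 × 10⁻ᴺ m.
Setting 29719.9 × 10⁻ᴺ ≤ 0.019 gives 10ᴺ ≥ 1.564e+06, i.e. N ≥ 6.19.
So 7 decimal places suffice (0.00297 m); 6 would allow up to 0.0297 m.

7 decimal places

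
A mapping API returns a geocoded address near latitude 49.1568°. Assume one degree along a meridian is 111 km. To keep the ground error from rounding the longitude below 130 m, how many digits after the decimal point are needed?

3 decimal places

At 49.1568° one degree of longitude covers 111000 × cos 49.1568° ≈ 111000 × 0.6540 ≈ 72593 m.
Rounding to N decimal places gives at most 0.5 × 10⁻ᴺ degrees of error, i.e. 0.5 × 10⁻ᴺ × 72593 m.
Need 0.5 × 72593 × 10⁻ᴺ ≤ 130 → 10⁻ᴺ ≤ 3.582e-03, so N ≥ 2.45.
At 2 places the error can reach 363 m, but 3 places keeps it to 36.3 m.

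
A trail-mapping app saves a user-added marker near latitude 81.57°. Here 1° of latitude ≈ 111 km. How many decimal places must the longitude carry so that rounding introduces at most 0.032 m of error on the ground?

At 81.57° one degree of longitude covers 111000 × cos 81.57° ≈ 111000 × 0.1466 ≈ 16272.7 m.
N decimal places → at most half a unit in the last place, 0.5 × 10⁻ᴺ° = 16272.7/2 × 10⁻ᴺ m.
Setting 8136.35 × 10⁻ᴺ ≤ 0.032 gives 10ᴺ ≥ 2.543e+05, i.e. N ≥ 5.41.
So 6 decimal places suffice (0.00814 m); 5 would allow up to 0.0814 m.

6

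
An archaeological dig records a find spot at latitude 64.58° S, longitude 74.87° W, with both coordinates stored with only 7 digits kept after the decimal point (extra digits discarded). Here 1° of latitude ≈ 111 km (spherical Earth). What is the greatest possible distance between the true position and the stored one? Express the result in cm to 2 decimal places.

Truncating at 7 decimal places can drop up to a full unit in the last place, so each coordinate may be off by as much as 1e-07°.
N–S: 1e-07° × 111000 m/° = 0.0111 m.
East–west component at 64.58°: 1e-07° × 111000 × cos 64.58° ≈ 1e-07 × 47646.8 ≈ 0.00476468 m.
The two errors are perpendicular, so the maximum displacement is √(0.0111² + 0.00476468²) ≈ 0.0120794 m.
That is 0.0120794 m = 1.2079 cm.

1.21 cm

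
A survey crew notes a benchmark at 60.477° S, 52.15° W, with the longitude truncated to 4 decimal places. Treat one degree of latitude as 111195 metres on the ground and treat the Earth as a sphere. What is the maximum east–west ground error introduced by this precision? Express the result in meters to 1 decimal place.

5.5 meters

Truncating at 4 decimal places can drop up to a full unit in the last place, so the longitude may be off by as much as 0.0001°.
One degree of longitude at 60.477° is 111195 × cos 60.477° ≈ 111195 × 0.4928 = 54793.9 m.
So at most 0.0001° × 54793.9 ≈ 5.47939 m east–west.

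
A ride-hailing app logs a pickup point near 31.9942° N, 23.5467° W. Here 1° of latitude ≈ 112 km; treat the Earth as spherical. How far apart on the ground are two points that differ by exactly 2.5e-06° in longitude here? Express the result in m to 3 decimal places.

2.5e-06° of longitude at 31.9942° is 2.5e-06 × 112000 × cos 31.9942° ≈ 2.5e-06 × 94987.4 = 0.237468 m.

0.237 m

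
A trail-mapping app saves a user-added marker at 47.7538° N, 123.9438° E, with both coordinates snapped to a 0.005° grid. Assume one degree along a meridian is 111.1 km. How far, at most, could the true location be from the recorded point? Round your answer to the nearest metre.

335 metres

With a 0.005° grid the true value lies within half a step, ±0.005°/2 = ±0.0025°, of the stored one.
Latitude error → 0.0025 × 111100 = 277.75 m along the meridian.
Longitude error → 0.0025 × 111100 × cos 47.7538° = 0.0025 × 111100 × 0.6723 ≈ 186.736 m.
The two errors are perpendicular, so the maximum displacement is √(277.75² + 186.736²) ≈ 334.687 m.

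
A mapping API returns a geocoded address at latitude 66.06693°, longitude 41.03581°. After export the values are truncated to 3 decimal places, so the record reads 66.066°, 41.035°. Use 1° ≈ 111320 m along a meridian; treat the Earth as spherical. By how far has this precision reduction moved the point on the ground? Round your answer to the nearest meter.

The latitude changed by +0.00093° and the longitude by +0.00081°.
North–south shift: 0.00093 × 111320 = 103.528 m.
E–W at 66.066°: 0.00081° × 111320 × cos 66.066° = 0.00081 × 111320 × 0.4057 ≈ 36.5802 m.
Distance: √(103.528² + 36.5802²) ≈ 109.8 m.

110 meters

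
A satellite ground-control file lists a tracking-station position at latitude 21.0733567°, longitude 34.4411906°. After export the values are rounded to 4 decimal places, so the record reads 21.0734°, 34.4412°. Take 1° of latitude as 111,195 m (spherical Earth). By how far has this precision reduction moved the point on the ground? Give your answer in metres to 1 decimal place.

The latitude changed by -0.0000433° and the longitude by -0.0000094°.
N–S: -0.0000433° × 111195 m/° = -4.81474 m.
E–W at 21.0734°: -0.0000094° × 111195 × cos 21.0734° = -0.0000094 × 111195 × 0.9331 ≈ -0.975328 m.
Combined displacement = (4.81474² + 0.975328²)^½ ≈ 4.91254 m.

4.9 metres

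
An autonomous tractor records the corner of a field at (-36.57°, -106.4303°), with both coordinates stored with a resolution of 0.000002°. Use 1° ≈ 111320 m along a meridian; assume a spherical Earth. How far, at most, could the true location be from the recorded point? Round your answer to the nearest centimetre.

14 centimetres

With a 0.000002° grid the true value lies within half a step, ±0.000002°/2 = ±1e-06°, of the stored one.
N–S: 1e-06° × 111320 m/° = 0.11132 m.
East–west component at 36.57°: 1e-06° × 111320 × cos 36.57° ≈ 1e-06 × 89404.4 ≈ 0.0894044 m.
The two errors are perpendicular, so the maximum displacement is √(0.11132² + 0.0894044²) ≈ 0.142777 m.
That is 0.142777 m = 14.278 cm.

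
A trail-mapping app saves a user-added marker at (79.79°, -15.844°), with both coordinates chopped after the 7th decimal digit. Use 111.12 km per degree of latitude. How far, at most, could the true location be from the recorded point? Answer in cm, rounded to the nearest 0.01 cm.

1.13 cm

Truncating at 7 decimal places can drop up to a full unit in the last place, so each coordinate may be off by as much as 1e-07°.
Latitude error → 1e-07 × 111120 = 0.011112 m along the meridian.
East–west component at 79.79°: 1e-07° × 111120 × cos 79.79° ≈ 1e-07 × 19696.7 ≈ 0.00196967 m.
The two errors are perpendicular, so the maximum displacement is √(0.011112² + 0.00196967²) ≈ 0.0112852 m.
That is 0.0112852 m = 1.1285 cm.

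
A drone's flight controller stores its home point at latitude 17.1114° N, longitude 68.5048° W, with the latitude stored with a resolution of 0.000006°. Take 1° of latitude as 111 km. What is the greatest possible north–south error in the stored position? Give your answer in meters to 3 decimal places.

With a 0.000006° grid the true value lies within half a step, ±0.000006°/2 = ±3e-06°, of the stored one.
So the N–S error is at most 3e-06 × 111000 = 0.333 m.

0.333 meters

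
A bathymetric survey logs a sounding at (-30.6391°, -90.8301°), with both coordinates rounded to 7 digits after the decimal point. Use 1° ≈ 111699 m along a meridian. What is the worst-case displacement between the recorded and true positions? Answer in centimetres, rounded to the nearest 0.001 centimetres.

0.737 centimetres

Rounding to 7 decimal places leaves each coordinate within ±5e-08° of the true value.
Latitude error → 5e-08 × 111699 = 0.00558495 m along the meridian.
Longitude error → 5e-08 × 111699 × cos 30.6391° = 5e-08 × 111699 × 0.8604 ≈ 0.00480526 m.
The two errors are perpendicular, so the maximum displacement is √(0.00558495² + 0.00480526²) ≈ 0.00736764 m.
That is 0.00736764 m = 0.73676 cm.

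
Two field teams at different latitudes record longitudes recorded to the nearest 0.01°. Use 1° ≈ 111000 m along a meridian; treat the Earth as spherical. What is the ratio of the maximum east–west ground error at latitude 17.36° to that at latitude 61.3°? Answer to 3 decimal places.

1.988

Rounding to 2 decimal places leaves the longitude within ±0.005° of the true value.
At 17.36°: 0.005° × 111000 × cos 17.36° = 0.005 × 111000 × 0.9544 ≈ 529.72 m.
At 61.3°: 0.005° × 111000 × cos 61.3° = 0.005 × 111000 × 0.4802 ≈ 266.52 m.
Ratio: 529.72 / 266.52 = cos 17.36° / cos 61.3° ≈ 1.9875.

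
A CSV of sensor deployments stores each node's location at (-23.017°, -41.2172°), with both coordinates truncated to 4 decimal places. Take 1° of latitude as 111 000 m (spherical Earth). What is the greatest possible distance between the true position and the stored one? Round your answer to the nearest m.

15 m

Truncating at 4 decimal places can drop up to a full unit in the last place, so each coordinate may be off by as much as 0.0001°.
North–south component: 0.0001° × 111000 = 11.1 m.
Longitude error → 0.0001 × 111000 × cos 23.017° = 0.0001 × 111000 × 0.9204 ≈ 10.2163 m.
Combining orthogonally: (11.1² + 10.2163²)^½ ≈ 15.0859 m.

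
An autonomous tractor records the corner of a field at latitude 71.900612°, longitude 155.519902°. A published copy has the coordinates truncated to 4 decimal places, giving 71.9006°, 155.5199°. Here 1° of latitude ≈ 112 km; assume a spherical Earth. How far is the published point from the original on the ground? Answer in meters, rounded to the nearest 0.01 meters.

Δlat = 71.900612 − 71.9006 = +0.000012°; Δlon = 155.519902 − 155.5199 = +0.000002°.
N–S: 0.000012° × 112000 m/° = 1.344 m.
E–W at 71.9006°: 0.000002° × 112000 × cos 71.9006° = 0.000002 × 112000 × 0.3107 ≈ 0.0695893 m.
Combined displacement = (1.344² + 0.0695893²)^½ ≈ 1.3458 m.

1.35 meters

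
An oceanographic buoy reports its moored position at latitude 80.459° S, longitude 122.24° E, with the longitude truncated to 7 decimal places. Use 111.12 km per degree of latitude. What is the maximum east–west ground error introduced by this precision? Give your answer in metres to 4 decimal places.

Truncating at 7 decimal places can drop up to a full unit in the last place, so the longitude may be off by as much as 1e-07°.
Parallels shrink by cos φ, so at 80.459° a degree of longitude is 111120 × 0.1658 ≈ 18418.5 m.
So at most 1e-07° × 18418.5 ≈ 0.00184185 m east–west.

0.0018 metres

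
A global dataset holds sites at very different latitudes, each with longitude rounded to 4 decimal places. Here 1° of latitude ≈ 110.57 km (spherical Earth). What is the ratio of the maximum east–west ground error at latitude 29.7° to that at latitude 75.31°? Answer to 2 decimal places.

3.43

Rounding to 4 decimal places leaves the longitude within ±5e-05° of the true value.
At 29.7°: 5e-05° × 110570 × cos 29.7° = 5e-05 × 110570 × 0.8686 ≈ 4.8022 m.
At 75.31°: 5e-05° × 110570 × cos 75.31° = 5e-05 × 110570 × 0.2536 ≈ 1.402 m.
The ratio reduces to cos 29.7° / cos 75.31° = 0.8686/0.2536 ≈ 3.4254.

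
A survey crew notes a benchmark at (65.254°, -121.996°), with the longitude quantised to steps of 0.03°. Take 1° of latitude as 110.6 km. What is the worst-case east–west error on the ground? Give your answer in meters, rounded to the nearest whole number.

694 meters

With a 0.03° grid the true value lies within half a step, ±0.03°/2 = ±0.015°, of the stored one.
Parallels shrink by cos φ, so at 65.254° a degree of longitude is 110600 × 0.4186 ≈ 46296.8 m.
Maximum E–W displacement: 0.015 × 46296.8 = 694.451 m.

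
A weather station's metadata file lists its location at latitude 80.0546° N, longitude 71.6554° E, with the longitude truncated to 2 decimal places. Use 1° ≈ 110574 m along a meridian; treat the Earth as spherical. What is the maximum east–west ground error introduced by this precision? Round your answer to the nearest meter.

191 meters

Truncating at 2 decimal places can drop up to a full unit in the last place, so the longitude may be off by as much as 0.01°.
At latitude 80.0546° a degree of longitude spans 110574 m × cos 80.0546° = 110574 × 0.1727 ≈ 19097.2 m.
So at most 0.01° × 19097.2 ≈ 190.972 m east–west.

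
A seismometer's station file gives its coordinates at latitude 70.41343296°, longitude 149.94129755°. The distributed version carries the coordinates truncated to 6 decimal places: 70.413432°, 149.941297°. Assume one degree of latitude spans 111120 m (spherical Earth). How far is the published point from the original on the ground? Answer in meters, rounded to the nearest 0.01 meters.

The latitude changed by +0.00000096° and the longitude by +0.00000055°.
N–S: 0.00000096° × 111120 m/° = 0.106675 m.
East–west at this latitude: 0.00000055° × 111120 × cos 70.4134° ≈ 0.00000055 × 37250.8 = 0.020488 m.
Distance: √(0.106675² + 0.020488²) ≈ 0.108625 m.

0.11 meters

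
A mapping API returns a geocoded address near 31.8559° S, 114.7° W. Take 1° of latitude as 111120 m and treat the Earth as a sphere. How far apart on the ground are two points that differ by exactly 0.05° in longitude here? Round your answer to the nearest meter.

4719 meters

One degree of longitude here spans 111120 × cos 31.8559° = 111120 × 0.8494 ≈ 94382.9 m; 0.05° of that is 4719.15 m.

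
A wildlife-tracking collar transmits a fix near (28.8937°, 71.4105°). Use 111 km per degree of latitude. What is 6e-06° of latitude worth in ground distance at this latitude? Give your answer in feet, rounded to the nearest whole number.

Along a meridian 6e-06° is 6e-06 × 111000 = 0.666 m.
In feet: 0.666 m ÷ 0.3048 ≈ 2.185 ft.

2 feet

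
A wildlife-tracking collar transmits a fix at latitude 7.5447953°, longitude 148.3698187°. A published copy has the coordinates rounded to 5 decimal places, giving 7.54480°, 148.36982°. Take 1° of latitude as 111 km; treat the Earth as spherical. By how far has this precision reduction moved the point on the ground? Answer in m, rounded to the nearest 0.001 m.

0.541 m

Δlat = 7.5447953 − 7.54480 = -0.0000047°; Δlon = 148.3698187 − 148.36982 = -0.0000013°.
N–S: -0.0000047° × 111000 m/° = -0.5217 m.
East–west at this latitude: -0.0000013° × 111000 × cos 7.5448° ≈ -0.0000013 × 110039 = -0.143051 m.
Combined displacement = (0.5217² + 0.143051²)^½ ≈ 0.540957 m.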